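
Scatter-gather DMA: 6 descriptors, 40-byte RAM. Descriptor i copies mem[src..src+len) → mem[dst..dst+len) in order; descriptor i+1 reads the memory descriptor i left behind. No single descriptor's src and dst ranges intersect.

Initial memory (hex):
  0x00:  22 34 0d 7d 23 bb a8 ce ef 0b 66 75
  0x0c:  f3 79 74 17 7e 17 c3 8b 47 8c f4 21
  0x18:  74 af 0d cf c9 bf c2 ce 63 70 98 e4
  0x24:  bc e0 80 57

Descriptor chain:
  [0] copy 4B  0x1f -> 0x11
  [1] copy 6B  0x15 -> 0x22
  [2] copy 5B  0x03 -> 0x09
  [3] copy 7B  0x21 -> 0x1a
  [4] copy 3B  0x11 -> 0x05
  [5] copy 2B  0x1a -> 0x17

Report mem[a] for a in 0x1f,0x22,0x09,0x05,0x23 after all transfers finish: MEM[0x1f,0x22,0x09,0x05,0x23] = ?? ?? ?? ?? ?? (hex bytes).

MEM[0x1f,0x22,0x09,0x05,0x23] = af 8c 7d ce f4

#0 dst[0x11+4] := {0xce,0x63,0x70,0x98}
#1 dst[0x22+6] := {0x8c,0xf4,0x21,0x74,0xaf,0x0d}
#2 dst[0x09+5] := {0x7d,0x23,0xbb,0xa8,0xce}
#3 dst[0x1a+7] := {0x70,0x8c,0xf4,0x21,0x74,0xaf,0x0d}
#4 dst[0x05+3] := {0xce,0x63,0x70}
#5 dst[0x17+2] := {0x70,0x8c}
query mem[0x1f]=0xaf, mem[0x22]=0x8c, mem[0x09]=0x7d, mem[0x05]=0xce, mem[0x23]=0xf4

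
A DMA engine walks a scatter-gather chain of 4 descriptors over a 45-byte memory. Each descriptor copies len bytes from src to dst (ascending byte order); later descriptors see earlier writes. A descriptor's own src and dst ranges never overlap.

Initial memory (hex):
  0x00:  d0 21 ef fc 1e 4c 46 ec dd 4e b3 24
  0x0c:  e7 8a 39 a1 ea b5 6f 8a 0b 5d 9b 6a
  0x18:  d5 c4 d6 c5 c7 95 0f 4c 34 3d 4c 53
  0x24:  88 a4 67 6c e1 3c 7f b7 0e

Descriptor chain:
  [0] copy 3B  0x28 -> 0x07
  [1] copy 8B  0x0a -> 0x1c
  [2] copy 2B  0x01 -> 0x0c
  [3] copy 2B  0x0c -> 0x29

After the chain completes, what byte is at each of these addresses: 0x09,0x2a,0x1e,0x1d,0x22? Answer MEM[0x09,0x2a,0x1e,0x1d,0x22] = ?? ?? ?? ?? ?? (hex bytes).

MEM[0x09,0x2a,0x1e,0x1d,0x22] = 7f ef e7 24 ea

[0] 0x28->0x07 len=3 : e1 3c 7f
[1] 0x0a->0x1c len=8 : b3 24 e7 8a 39 a1 ea b5
[2] 0x01->0x0c len=2 : 21 ef
[3] 0x0c->0x29 len=2 : 21 ef
query mem[0x09]=0x7f, mem[0x2a]=0xef, mem[0x1e]=0xe7, mem[0x1d]=0x24, mem[0x22]=0xea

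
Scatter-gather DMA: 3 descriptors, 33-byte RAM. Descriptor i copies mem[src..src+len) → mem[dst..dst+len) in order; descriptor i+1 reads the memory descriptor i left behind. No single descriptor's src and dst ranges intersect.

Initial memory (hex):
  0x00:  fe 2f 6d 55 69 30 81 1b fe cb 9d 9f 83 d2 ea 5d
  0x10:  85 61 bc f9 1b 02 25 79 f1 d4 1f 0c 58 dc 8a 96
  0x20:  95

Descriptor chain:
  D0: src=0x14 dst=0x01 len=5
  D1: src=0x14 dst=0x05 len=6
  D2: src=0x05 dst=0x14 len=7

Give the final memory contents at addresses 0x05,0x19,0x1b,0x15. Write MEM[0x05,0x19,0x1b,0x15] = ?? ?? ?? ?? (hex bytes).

D0: mem[0x01..0x05] <- [1b 02 25 79 f1]
D1: mem[0x05..0x0a] <- [1b 02 25 79 f1 d4]
D2: mem[0x14..0x1a] <- [1b 02 25 79 f1 d4 9f]
query mem[0x05]=0x1b, mem[0x19]=0xd4, mem[0x1b]=0x0c, mem[0x15]=0x02

MEM[0x05,0x19,0x1b,0x15] = 1b d4 0c 02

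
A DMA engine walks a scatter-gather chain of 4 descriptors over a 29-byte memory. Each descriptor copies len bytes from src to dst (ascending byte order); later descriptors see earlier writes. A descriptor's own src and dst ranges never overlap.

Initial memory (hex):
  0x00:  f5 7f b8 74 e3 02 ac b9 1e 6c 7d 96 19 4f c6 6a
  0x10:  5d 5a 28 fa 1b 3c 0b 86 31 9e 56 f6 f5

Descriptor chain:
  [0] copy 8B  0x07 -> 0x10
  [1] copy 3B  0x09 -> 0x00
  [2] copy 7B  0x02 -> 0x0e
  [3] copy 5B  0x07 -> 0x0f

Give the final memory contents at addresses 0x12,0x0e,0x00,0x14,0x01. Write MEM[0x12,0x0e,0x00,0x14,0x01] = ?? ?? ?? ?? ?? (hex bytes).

MEM[0x12,0x0e,0x00,0x14,0x01] = 7d 96 6c 1e 7d

#0 dst[0x10+8] := {0xb9,0x1e,0x6c,0x7d,0x96,0x19,0x4f,0xc6}
#1 dst[0x00+3] := {0x6c,0x7d,0x96}
#2 dst[0x0e+7] := {0x96,0x74,0xe3,0x02,0xac,0xb9,0x1e}
#3 dst[0x0f+5] := {0xb9,0x1e,0x6c,0x7d,0x96}
query mem[0x12]=0x7d, mem[0x0e]=0x96, mem[0x00]=0x6c, mem[0x14]=0x1e, mem[0x01]=0x7d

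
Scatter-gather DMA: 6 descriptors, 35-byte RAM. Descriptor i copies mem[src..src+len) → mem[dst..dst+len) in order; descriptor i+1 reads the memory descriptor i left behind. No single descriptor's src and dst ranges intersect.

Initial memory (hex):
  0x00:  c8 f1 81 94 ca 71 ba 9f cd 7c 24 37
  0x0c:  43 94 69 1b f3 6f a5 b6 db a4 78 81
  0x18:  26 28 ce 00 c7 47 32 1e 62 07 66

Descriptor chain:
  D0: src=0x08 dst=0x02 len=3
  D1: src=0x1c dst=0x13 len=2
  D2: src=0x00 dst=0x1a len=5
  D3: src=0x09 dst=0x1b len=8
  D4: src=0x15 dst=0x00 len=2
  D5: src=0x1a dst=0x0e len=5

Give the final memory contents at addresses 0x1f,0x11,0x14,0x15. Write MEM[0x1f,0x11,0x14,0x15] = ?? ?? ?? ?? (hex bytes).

MEM[0x1f,0x11,0x14,0x15] = 94 37 47 a4

[0] 0x08->0x02 len=3 : cd 7c 24
[1] 0x1c->0x13 len=2 : c7 47
[2] 0x00->0x1a len=5 : c8 f1 cd 7c 24
[3] 0x09->0x1b len=8 : 7c 24 37 43 94 69 1b f3
[4] 0x15->0x00 len=2 : a4 78
[5] 0x1a->0x0e len=5 : c8 7c 24 37 43
query mem[0x1f]=0x94, mem[0x11]=0x37, mem[0x14]=0x47, mem[0x15]=0xa4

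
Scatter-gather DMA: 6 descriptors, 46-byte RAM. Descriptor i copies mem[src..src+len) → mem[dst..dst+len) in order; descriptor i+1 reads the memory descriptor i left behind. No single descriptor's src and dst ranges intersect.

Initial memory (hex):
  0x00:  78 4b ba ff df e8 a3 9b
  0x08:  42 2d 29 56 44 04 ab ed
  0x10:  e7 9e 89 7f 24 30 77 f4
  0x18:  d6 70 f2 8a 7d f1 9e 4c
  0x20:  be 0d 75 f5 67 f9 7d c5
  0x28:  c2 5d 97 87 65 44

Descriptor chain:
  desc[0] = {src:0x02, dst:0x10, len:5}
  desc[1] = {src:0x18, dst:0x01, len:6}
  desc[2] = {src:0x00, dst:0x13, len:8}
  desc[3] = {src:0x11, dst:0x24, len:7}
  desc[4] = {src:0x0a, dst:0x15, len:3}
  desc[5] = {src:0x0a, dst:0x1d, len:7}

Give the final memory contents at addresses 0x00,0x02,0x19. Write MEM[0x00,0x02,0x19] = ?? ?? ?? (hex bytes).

MEM[0x00,0x02,0x19] = 78 70 f1

[0] 0x02->0x10 len=5 : ba ff df e8 a3
[1] 0x18->0x01 len=6 : d6 70 f2 8a 7d f1
[2] 0x00->0x13 len=8 : 78 d6 70 f2 8a 7d f1 9b
[3] 0x11->0x24 len=7 : ff df 78 d6 70 f2 8a
[4] 0x0a->0x15 len=3 : 29 56 44
[5] 0x0a->0x1d len=7 : 29 56 44 04 ab ed ba
query mem[0x00]=0x78, mem[0x02]=0x70, mem[0x19]=0xf1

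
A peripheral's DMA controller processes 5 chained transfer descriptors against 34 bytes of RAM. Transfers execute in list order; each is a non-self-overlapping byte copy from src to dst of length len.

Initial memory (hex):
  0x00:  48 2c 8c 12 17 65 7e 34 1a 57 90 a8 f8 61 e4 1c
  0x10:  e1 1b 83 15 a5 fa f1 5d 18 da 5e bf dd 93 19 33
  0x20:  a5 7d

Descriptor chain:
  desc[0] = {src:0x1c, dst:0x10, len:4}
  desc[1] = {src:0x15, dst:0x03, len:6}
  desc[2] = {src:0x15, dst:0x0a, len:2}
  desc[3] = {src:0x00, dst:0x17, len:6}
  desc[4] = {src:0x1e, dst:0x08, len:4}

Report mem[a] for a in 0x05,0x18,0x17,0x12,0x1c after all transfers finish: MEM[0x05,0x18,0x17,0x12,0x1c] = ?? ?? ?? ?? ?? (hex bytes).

MEM[0x05,0x18,0x17,0x12,0x1c] = 5d 2c 48 19 5d

#0 dst[0x10+4] := {0xdd,0x93,0x19,0x33}
#1 dst[0x03+6] := {0xfa,0xf1,0x5d,0x18,0xda,0x5e}
#2 dst[0x0a+2] := {0xfa,0xf1}
#3 dst[0x17+6] := {0x48,0x2c,0x8c,0xfa,0xf1,0x5d}
#4 dst[0x08+4] := {0x19,0x33,0xa5,0x7d}
query mem[0x05]=0x5d, mem[0x18]=0x2c, mem[0x17]=0x48, mem[0x12]=0x19, mem[0x1c]=0x5d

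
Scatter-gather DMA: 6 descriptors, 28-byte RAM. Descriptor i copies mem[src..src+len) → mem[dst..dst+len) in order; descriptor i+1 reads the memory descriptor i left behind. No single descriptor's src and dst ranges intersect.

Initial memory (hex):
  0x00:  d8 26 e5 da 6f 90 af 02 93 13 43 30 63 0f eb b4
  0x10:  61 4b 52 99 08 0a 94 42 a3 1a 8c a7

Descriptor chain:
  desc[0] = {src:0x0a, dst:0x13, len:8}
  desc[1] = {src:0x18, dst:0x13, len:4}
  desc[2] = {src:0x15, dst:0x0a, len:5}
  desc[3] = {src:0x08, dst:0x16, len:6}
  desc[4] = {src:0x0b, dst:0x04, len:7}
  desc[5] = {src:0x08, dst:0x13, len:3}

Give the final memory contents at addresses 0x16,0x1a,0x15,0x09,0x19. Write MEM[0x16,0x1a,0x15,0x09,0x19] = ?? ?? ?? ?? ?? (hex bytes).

D0: mem[0x13..0x1a] <- [43 30 63 0f eb b4 61 4b]
D1: mem[0x13..0x16] <- [b4 61 4b a7]
D2: mem[0x0a..0x0e] <- [4b a7 eb b4 61]
D3: mem[0x16..0x1b] <- [93 13 4b a7 eb b4]
D4: mem[0x04..0x0a] <- [a7 eb b4 61 b4 61 4b]
D5: mem[0x13..0x15] <- [b4 61 4b]
query mem[0x16]=0x93, mem[0x1a]=0xeb, mem[0x15]=0x4b, mem[0x09]=0x61, mem[0x19]=0xa7

MEM[0x16,0x1a,0x15,0x09,0x19] = 93 eb 4b 61 a7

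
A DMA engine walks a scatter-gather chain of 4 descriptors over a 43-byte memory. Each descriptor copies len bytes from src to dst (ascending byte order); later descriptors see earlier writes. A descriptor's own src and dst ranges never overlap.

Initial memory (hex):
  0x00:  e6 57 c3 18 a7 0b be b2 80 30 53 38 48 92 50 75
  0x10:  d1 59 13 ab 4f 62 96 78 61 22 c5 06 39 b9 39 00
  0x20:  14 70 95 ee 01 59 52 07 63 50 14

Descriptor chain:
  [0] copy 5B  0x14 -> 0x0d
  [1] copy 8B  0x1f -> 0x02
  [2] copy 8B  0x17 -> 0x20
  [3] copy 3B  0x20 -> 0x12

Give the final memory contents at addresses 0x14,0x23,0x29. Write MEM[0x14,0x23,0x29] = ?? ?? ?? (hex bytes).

[0] 0x14->0x0d len=5 : 4f 62 96 78 61
[1] 0x1f->0x02 len=8 : 00 14 70 95 ee 01 59 52
[2] 0x17->0x20 len=8 : 78 61 22 c5 06 39 b9 39
[3] 0x20->0x12 len=3 : 78 61 22
query mem[0x14]=0x22, mem[0x23]=0xc5, mem[0x29]=0x50

MEM[0x14,0x23,0x29] = 22 c5 50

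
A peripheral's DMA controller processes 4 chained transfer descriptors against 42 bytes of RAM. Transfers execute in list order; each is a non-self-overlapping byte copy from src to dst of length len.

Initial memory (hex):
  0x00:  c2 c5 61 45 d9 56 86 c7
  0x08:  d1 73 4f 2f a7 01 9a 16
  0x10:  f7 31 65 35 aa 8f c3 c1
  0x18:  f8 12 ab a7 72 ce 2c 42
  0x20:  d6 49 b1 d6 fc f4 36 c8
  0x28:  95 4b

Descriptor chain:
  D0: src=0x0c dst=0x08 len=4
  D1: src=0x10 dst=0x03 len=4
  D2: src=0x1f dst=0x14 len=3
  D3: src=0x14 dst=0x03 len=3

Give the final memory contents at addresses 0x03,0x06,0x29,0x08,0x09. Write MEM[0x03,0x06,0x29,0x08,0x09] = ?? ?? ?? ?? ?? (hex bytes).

MEM[0x03,0x06,0x29,0x08,0x09] = 42 35 4b a7 01

[0] 0x0c->0x08 len=4 : a7 01 9a 16
[1] 0x10->0x03 len=4 : f7 31 65 35
[2] 0x1f->0x14 len=3 : 42 d6 49
[3] 0x14->0x03 len=3 : 42 d6 49
query mem[0x03]=0x42, mem[0x06]=0x35, mem[0x29]=0x4b, mem[0x08]=0xa7, mem[0x09]=0x01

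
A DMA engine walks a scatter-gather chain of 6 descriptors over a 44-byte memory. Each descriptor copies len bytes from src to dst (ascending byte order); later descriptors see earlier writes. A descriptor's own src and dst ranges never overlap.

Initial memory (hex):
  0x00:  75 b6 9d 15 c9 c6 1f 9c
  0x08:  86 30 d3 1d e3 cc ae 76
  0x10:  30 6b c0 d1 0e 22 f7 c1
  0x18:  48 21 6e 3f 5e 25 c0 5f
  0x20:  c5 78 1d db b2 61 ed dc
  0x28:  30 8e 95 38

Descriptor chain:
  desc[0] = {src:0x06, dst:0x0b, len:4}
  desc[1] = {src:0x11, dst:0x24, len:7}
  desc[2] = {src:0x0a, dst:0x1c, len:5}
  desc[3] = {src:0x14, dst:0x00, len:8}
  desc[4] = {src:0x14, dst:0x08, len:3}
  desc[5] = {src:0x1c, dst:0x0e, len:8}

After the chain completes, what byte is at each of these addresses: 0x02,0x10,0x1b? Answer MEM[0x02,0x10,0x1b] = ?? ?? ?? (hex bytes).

MEM[0x02,0x10,0x1b] = f7 9c 3f

#0 dst[0x0b+4] := {0x1f,0x9c,0x86,0x30}
#1 dst[0x24+7] := {0x6b,0xc0,0xd1,0x0e,0x22,0xf7,0xc1}
#2 dst[0x1c+5] := {0xd3,0x1f,0x9c,0x86,0x30}
#3 dst[0x00+8] := {0x0e,0x22,0xf7,0xc1,0x48,0x21,0x6e,0x3f}
#4 dst[0x08+3] := {0x0e,0x22,0xf7}
#5 dst[0x0e+8] := {0xd3,0x1f,0x9c,0x86,0x30,0x78,0x1d,0xdb}
query mem[0x02]=0xf7, mem[0x10]=0x9c, mem[0x1b]=0x3f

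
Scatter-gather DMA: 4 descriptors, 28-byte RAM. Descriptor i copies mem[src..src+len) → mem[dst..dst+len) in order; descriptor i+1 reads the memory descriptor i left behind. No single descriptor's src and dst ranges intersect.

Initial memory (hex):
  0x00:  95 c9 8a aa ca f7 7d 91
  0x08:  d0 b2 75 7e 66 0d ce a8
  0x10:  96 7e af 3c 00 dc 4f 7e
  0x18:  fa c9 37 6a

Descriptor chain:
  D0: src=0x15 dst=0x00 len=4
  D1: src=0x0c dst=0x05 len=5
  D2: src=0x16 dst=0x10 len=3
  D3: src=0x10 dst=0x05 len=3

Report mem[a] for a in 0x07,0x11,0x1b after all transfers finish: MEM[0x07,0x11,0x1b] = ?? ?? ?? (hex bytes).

D0: mem[0x00..0x03] <- [dc 4f 7e fa]
D1: mem[0x05..0x09] <- [66 0d ce a8 96]
D2: mem[0x10..0x12] <- [4f 7e fa]
D3: mem[0x05..0x07] <- [4f 7e fa]
query mem[0x07]=0xfa, mem[0x11]=0x7e, mem[0x1b]=0x6a

MEM[0x07,0x11,0x1b] = fa 7e 6a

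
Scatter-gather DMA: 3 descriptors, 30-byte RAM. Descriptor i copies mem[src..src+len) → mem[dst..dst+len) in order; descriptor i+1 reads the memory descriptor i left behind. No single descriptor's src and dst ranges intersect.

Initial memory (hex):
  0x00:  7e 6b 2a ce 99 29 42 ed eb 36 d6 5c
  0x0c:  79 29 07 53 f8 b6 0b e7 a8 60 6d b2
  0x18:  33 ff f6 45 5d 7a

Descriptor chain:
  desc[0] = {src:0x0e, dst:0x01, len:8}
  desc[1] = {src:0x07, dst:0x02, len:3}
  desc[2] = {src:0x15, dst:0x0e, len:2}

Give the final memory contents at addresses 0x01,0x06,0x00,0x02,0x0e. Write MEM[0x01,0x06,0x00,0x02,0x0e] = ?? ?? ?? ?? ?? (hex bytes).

D0: mem[0x01..0x08] <- [07 53 f8 b6 0b e7 a8 60]
D1: mem[0x02..0x04] <- [a8 60 36]
D2: mem[0x0e..0x0f] <- [60 6d]
query mem[0x01]=0x07, mem[0x06]=0xe7, mem[0x00]=0x7e, mem[0x02]=0xa8, mem[0x0e]=0x60

MEM[0x01,0x06,0x00,0x02,0x0e] = 07 e7 7e a8 60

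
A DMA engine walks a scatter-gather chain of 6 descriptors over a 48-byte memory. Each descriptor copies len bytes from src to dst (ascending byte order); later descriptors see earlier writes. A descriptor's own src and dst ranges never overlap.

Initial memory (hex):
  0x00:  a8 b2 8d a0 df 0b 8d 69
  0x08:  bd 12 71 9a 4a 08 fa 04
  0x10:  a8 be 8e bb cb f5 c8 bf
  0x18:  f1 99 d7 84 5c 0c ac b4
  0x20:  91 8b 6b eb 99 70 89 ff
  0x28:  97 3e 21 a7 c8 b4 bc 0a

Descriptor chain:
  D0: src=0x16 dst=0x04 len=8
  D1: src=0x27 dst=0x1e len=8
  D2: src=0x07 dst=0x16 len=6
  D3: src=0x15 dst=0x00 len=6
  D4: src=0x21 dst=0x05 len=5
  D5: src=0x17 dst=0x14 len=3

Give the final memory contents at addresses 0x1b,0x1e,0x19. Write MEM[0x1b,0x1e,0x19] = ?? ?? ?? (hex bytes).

MEM[0x1b,0x1e,0x19] = 4a ff 5c

D0: mem[0x04..0x0b] <- [c8 bf f1 99 d7 84 5c 0c]
D1: mem[0x1e..0x25] <- [ff 97 3e 21 a7 c8 b4 bc]
D2: mem[0x16..0x1b] <- [99 d7 84 5c 0c 4a]
D3: mem[0x00..0x05] <- [f5 99 d7 84 5c 0c]
D4: mem[0x05..0x09] <- [21 a7 c8 b4 bc]
D5: mem[0x14..0x16] <- [d7 84 5c]
query mem[0x1b]=0x4a, mem[0x1e]=0xff, mem[0x19]=0x5c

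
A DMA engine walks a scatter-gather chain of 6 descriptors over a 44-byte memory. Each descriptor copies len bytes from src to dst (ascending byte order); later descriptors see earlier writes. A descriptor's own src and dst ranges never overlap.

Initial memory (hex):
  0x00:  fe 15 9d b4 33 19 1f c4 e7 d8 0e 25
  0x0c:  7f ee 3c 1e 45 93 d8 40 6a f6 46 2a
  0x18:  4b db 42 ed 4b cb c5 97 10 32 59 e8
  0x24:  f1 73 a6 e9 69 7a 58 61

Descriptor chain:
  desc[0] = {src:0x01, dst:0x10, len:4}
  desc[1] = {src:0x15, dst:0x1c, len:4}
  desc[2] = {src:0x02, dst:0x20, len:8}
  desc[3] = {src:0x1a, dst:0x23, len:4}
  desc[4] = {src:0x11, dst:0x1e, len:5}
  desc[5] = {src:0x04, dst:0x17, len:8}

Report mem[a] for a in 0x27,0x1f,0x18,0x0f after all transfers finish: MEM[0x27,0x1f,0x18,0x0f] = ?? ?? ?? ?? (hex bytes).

MEM[0x27,0x1f,0x18,0x0f] = d8 b4 19 1e

  after D0: wrote 4B at 0x10 = 159db433
  after D1: wrote 4B at 0x1c = f6462a4b
  after D2: wrote 8B at 0x20 = 9db433191fc4e7d8
  after D3: wrote 4B at 0x23 = 42edf646
  after D4: wrote 5B at 0x1e = 9db4336af6
  after D5: wrote 8B at 0x17 = 33191fc4e7d80e25
query mem[0x27]=0xd8, mem[0x1f]=0xb4, mem[0x18]=0x19, mem[0x0f]=0x1e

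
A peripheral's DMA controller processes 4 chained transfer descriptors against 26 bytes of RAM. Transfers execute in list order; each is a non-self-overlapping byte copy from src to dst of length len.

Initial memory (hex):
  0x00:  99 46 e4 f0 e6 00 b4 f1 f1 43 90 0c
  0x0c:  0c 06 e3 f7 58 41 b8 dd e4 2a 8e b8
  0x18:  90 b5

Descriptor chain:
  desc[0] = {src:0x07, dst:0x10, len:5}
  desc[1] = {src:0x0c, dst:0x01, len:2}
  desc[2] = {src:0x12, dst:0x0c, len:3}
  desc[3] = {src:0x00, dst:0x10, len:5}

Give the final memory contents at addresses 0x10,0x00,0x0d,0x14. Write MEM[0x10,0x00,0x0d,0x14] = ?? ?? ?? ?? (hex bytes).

MEM[0x10,0x00,0x0d,0x14] = 99 99 90 e6

  after D0: wrote 5B at 0x10 = f1f143900c
  after D1: wrote 2B at 0x01 = 0c06
  after D2: wrote 3B at 0x0c = 43900c
  after D3: wrote 5B at 0x10 = 990c06f0e6
query mem[0x10]=0x99, mem[0x00]=0x99, mem[0x0d]=0x90, mem[0x14]=0xe6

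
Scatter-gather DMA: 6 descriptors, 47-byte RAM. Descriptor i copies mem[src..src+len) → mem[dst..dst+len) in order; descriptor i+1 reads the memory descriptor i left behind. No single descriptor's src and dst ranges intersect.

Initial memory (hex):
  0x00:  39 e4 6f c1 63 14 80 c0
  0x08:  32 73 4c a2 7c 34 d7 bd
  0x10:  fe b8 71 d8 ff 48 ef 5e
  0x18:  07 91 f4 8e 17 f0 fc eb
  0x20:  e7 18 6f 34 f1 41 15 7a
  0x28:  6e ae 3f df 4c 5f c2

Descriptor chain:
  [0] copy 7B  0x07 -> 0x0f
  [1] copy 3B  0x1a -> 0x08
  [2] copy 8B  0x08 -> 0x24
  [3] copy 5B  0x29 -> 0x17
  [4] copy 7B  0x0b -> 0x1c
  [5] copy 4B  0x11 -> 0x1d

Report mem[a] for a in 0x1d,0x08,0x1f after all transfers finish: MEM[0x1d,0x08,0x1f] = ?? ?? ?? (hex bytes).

D0: mem[0x0f..0x15] <- [c0 32 73 4c a2 7c 34]
D1: mem[0x08..0x0a] <- [f4 8e 17]
D2: mem[0x24..0x2b] <- [f4 8e 17 a2 7c 34 d7 c0]
D3: mem[0x17..0x1b] <- [34 d7 c0 4c 5f]
D4: mem[0x1c..0x22] <- [a2 7c 34 d7 c0 32 73]
D5: mem[0x1d..0x20] <- [73 4c a2 7c]
query mem[0x1d]=0x73, mem[0x08]=0xf4, mem[0x1f]=0xa2

MEM[0x1d,0x08,0x1f] = 73 f4 a2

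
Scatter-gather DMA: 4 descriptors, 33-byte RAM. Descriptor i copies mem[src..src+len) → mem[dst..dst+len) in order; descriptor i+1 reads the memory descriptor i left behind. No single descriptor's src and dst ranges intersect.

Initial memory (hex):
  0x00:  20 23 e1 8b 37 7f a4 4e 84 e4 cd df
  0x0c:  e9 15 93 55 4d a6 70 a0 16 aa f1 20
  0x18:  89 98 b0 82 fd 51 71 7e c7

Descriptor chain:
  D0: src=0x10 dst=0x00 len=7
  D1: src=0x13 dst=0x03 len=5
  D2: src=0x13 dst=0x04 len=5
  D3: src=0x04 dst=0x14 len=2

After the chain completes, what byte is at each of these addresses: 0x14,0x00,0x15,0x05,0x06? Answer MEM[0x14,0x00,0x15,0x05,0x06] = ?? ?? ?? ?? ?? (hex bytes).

MEM[0x14,0x00,0x15,0x05,0x06] = a0 4d 16 16 aa

#0 dst[0x00+7] := {0x4d,0xa6,0x70,0xa0,0x16,0xaa,0xf1}
#1 dst[0x03+5] := {0xa0,0x16,0xaa,0xf1,0x20}
#2 dst[0x04+5] := {0xa0,0x16,0xaa,0xf1,0x20}
#3 dst[0x14+2] := {0xa0,0x16}
query mem[0x14]=0xa0, mem[0x00]=0x4d, mem[0x15]=0x16, mem[0x05]=0x16, mem[0x06]=0xaa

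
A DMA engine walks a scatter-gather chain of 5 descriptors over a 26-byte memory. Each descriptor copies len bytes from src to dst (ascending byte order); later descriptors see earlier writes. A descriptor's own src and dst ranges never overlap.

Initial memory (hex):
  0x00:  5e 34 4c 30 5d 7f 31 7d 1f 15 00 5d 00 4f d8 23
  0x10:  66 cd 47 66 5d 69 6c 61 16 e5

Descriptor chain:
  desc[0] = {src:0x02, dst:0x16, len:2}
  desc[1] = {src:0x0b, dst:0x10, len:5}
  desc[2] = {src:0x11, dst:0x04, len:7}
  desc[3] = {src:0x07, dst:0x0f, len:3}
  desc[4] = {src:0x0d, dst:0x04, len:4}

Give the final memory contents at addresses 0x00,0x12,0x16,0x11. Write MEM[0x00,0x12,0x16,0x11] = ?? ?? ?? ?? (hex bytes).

MEM[0x00,0x12,0x16,0x11] = 5e 4f 4c 4c

  after D0: wrote 2B at 0x16 = 4c30
  after D1: wrote 5B at 0x10 = 5d004fd823
  after D2: wrote 7B at 0x04 = 004fd823694c30
  after D3: wrote 3B at 0x0f = 23694c
  after D4: wrote 4B at 0x04 = 4fd82369
query mem[0x00]=0x5e, mem[0x12]=0x4f, mem[0x16]=0x4c, mem[0x11]=0x4c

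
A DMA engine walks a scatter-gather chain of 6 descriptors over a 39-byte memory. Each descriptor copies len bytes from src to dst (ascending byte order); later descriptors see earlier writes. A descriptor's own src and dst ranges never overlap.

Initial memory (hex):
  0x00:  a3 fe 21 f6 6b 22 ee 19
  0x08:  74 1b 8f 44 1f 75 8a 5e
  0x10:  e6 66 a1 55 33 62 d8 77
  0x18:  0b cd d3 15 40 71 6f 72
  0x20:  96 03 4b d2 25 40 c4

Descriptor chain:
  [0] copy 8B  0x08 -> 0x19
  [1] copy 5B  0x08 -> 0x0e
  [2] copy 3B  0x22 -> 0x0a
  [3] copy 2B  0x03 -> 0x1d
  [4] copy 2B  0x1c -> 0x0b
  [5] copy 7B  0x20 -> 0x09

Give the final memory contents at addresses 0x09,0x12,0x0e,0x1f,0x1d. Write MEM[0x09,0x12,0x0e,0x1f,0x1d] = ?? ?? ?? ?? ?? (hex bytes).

MEM[0x09,0x12,0x0e,0x1f,0x1d] = 5e 1f 40 8a f6

  after D0: wrote 8B at 0x19 = 741b8f441f758a5e
  after D1: wrote 5B at 0x0e = 741b8f441f
  after D2: wrote 3B at 0x0a = 4bd225
  after D3: wrote 2B at 0x1d = f66b
  after D4: wrote 2B at 0x0b = 44f6
  after D5: wrote 7B at 0x09 = 5e034bd22540c4
query mem[0x09]=0x5e, mem[0x12]=0x1f, mem[0x0e]=0x40, mem[0x1f]=0x8a, mem[0x1d]=0xf6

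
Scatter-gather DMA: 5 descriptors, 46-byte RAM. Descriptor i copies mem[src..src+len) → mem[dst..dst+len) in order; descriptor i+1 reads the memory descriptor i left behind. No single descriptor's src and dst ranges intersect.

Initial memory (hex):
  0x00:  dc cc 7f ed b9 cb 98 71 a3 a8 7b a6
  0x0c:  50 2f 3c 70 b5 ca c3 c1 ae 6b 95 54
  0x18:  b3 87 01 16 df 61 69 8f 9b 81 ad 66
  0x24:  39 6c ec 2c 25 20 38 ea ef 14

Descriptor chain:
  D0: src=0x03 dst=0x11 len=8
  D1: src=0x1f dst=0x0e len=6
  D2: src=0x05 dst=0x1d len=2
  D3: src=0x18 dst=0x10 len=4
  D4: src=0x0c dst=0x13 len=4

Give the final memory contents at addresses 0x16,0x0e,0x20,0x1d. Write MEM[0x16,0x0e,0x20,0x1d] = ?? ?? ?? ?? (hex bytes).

MEM[0x16,0x0e,0x20,0x1d] = 9b 8f 9b cb

[0] 0x03->0x11 len=8 : ed b9 cb 98 71 a3 a8 7b
[1] 0x1f->0x0e len=6 : 8f 9b 81 ad 66 39
[2] 0x05->0x1d len=2 : cb 98
[3] 0x18->0x10 len=4 : 7b 87 01 16
[4] 0x0c->0x13 len=4 : 50 2f 8f 9b
query mem[0x16]=0x9b, mem[0x0e]=0x8f, mem[0x20]=0x9b, mem[0x1d]=0xcb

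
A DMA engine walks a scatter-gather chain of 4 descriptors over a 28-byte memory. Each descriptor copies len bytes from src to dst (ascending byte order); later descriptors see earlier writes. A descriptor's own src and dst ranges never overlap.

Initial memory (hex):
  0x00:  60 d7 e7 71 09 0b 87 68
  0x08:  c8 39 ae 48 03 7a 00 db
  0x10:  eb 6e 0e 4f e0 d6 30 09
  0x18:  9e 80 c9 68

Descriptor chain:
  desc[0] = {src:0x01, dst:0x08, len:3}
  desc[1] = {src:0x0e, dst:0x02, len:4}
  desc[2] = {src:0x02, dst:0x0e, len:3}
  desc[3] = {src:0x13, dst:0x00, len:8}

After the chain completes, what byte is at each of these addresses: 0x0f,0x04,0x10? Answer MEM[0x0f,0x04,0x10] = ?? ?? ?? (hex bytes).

MEM[0x0f,0x04,0x10] = db 09 eb

[0] 0x01->0x08 len=3 : d7 e7 71
[1] 0x0e->0x02 len=4 : 00 db eb 6e
[2] 0x02->0x0e len=3 : 00 db eb
[3] 0x13->0x00 len=8 : 4f e0 d6 30 09 9e 80 c9
query mem[0x0f]=0xdb, mem[0x04]=0x09, mem[0x10]=0xeb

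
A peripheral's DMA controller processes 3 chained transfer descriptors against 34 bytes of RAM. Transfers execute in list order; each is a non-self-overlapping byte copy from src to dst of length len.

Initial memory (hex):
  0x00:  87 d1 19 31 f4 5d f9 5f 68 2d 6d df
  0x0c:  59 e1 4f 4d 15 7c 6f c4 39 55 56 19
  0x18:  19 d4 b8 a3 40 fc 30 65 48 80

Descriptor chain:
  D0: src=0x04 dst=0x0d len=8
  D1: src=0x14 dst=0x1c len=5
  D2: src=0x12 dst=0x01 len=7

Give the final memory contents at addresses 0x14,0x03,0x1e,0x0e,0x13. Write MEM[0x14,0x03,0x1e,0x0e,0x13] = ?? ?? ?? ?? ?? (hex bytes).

MEM[0x14,0x03,0x1e,0x0e,0x13] = df df 56 5d 6d

D0: mem[0x0d..0x14] <- [f4 5d f9 5f 68 2d 6d df]
D1: mem[0x1c..0x20] <- [df 55 56 19 19]
D2: mem[0x01..0x07] <- [2d 6d df 55 56 19 19]
query mem[0x14]=0xdf, mem[0x03]=0xdf, mem[0x1e]=0x56, mem[0x0e]=0x5d, mem[0x13]=0x6d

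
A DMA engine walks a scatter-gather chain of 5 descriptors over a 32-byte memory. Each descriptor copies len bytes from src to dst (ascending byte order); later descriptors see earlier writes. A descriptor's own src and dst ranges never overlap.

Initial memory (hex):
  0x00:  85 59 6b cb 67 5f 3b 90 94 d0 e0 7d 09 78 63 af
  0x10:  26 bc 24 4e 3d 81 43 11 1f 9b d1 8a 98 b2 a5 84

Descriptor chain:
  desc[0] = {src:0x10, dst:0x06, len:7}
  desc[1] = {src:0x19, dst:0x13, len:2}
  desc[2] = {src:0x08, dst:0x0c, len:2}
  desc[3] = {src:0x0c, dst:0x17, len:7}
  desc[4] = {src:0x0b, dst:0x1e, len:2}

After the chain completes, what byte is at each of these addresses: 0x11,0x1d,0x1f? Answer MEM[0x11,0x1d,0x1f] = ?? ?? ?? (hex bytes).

MEM[0x11,0x1d,0x1f] = bc 24 24

#0 dst[0x06+7] := {0x26,0xbc,0x24,0x4e,0x3d,0x81,0x43}
#1 dst[0x13+2] := {0x9b,0xd1}
#2 dst[0x0c+2] := {0x24,0x4e}
#3 dst[0x17+7] := {0x24,0x4e,0x63,0xaf,0x26,0xbc,0x24}
#4 dst[0x1e+2] := {0x81,0x24}
query mem[0x11]=0xbc, mem[0x1d]=0x24, mem[0x1f]=0x24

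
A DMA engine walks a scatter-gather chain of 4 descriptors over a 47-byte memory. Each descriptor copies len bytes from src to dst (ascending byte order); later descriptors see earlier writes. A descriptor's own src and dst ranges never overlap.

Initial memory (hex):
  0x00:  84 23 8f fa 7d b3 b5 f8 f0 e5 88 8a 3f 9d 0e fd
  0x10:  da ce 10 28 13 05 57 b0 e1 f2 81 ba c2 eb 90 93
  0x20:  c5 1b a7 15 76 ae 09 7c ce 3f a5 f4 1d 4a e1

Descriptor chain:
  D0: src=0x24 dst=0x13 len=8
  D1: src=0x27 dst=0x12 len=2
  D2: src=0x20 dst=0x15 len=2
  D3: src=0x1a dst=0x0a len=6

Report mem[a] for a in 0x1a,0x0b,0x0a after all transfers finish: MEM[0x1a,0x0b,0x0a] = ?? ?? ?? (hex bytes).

MEM[0x1a,0x0b,0x0a] = f4 ba f4

D0: mem[0x13..0x1a] <- [76 ae 09 7c ce 3f a5 f4]
D1: mem[0x12..0x13] <- [7c ce]
D2: mem[0x15..0x16] <- [c5 1b]
D3: mem[0x0a..0x0f] <- [f4 ba c2 eb 90 93]
query mem[0x1a]=0xf4, mem[0x0b]=0xba, mem[0x0a]=0xf4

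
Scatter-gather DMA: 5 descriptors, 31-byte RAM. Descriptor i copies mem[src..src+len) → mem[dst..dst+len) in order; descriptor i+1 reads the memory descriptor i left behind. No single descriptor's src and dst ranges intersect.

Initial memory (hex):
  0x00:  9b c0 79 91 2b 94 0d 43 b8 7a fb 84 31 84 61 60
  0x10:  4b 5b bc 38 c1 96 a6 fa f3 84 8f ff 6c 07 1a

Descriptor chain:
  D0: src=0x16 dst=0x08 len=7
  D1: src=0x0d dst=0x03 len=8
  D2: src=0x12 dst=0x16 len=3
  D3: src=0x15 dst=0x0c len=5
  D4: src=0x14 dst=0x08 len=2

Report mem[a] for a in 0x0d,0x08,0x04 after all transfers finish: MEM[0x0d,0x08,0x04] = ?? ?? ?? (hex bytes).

MEM[0x0d,0x08,0x04] = bc c1 6c

[0] 0x16->0x08 len=7 : a6 fa f3 84 8f ff 6c
[1] 0x0d->0x03 len=8 : ff 6c 60 4b 5b bc 38 c1
[2] 0x12->0x16 len=3 : bc 38 c1
[3] 0x15->0x0c len=5 : 96 bc 38 c1 84
[4] 0x14->0x08 len=2 : c1 96
query mem[0x0d]=0xbc, mem[0x08]=0xc1, mem[0x04]=0x6c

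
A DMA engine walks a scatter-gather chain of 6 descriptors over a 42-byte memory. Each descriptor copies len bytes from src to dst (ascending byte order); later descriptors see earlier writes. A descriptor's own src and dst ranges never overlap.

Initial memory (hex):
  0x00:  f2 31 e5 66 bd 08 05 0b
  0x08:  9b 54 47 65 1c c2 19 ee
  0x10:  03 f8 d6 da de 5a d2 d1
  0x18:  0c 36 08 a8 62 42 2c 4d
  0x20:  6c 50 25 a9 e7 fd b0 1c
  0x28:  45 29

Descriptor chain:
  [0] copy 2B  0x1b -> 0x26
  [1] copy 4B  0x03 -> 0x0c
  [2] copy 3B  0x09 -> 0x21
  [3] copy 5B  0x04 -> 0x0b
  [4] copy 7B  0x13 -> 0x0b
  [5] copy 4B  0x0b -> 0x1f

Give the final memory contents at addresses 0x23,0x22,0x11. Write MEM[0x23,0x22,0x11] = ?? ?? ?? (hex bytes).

MEM[0x23,0x22,0x11] = 65 d2 36

D0: mem[0x26..0x27] <- [a8 62]
D1: mem[0x0c..0x0f] <- [66 bd 08 05]
D2: mem[0x21..0x23] <- [54 47 65]
D3: mem[0x0b..0x0f] <- [bd 08 05 0b 9b]
D4: mem[0x0b..0x11] <- [da de 5a d2 d1 0c 36]
D5: mem[0x1f..0x22] <- [da de 5a d2]
query mem[0x23]=0x65, mem[0x22]=0xd2, mem[0x11]=0x36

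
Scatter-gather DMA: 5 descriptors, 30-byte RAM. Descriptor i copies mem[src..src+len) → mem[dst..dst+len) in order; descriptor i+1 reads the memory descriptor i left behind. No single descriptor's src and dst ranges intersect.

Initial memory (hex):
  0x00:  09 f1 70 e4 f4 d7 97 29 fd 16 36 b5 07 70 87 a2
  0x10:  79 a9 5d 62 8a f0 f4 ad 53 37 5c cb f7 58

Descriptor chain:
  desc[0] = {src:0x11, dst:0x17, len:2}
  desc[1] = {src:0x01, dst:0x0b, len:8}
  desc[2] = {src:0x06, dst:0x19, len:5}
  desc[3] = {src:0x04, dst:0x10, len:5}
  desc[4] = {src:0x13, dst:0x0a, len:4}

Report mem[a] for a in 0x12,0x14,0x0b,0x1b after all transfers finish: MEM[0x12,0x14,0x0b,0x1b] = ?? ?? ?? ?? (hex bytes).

MEM[0x12,0x14,0x0b,0x1b] = 97 fd fd fd

D0: mem[0x17..0x18] <- [a9 5d]
D1: mem[0x0b..0x12] <- [f1 70 e4 f4 d7 97 29 fd]
D2: mem[0x19..0x1d] <- [97 29 fd 16 36]
D3: mem[0x10..0x14] <- [f4 d7 97 29 fd]
D4: mem[0x0a..0x0d] <- [29 fd f0 f4]
query mem[0x12]=0x97, mem[0x14]=0xfd, mem[0x0b]=0xfd, mem[0x1b]=0xfd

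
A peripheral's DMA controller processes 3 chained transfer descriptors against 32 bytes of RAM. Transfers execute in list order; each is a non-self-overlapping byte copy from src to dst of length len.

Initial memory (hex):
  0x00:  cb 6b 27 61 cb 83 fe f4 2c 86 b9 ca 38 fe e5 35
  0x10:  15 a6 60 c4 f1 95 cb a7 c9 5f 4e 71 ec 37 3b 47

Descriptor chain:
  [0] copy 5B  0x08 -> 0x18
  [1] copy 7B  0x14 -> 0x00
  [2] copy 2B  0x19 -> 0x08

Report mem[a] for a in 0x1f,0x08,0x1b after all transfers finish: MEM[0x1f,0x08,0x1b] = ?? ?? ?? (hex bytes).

MEM[0x1f,0x08,0x1b] = 47 86 ca

#0 dst[0x18+5] := {0x2c,0x86,0xb9,0xca,0x38}
#1 dst[0x00+7] := {0xf1,0x95,0xcb,0xa7,0x2c,0x86,0xb9}
#2 dst[0x08+2] := {0x86,0xb9}
query mem[0x1f]=0x47, mem[0x08]=0x86, mem[0x1b]=0xca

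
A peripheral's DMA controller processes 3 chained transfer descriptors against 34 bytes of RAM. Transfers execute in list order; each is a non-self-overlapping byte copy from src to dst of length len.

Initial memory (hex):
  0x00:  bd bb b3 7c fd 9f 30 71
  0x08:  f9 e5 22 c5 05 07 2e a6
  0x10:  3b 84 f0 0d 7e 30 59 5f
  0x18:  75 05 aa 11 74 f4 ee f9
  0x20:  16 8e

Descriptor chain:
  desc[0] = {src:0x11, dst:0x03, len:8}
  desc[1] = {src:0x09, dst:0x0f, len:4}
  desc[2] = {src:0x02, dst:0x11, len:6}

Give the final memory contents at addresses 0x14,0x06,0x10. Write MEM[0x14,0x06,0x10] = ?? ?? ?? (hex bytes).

MEM[0x14,0x06,0x10] = 0d 7e 75

  after D0: wrote 8B at 0x03 = 84f00d7e30595f75
  after D1: wrote 4B at 0x0f = 5f75c505
  after D2: wrote 6B at 0x11 = b384f00d7e30
query mem[0x14]=0x0d, mem[0x06]=0x7e, mem[0x10]=0x75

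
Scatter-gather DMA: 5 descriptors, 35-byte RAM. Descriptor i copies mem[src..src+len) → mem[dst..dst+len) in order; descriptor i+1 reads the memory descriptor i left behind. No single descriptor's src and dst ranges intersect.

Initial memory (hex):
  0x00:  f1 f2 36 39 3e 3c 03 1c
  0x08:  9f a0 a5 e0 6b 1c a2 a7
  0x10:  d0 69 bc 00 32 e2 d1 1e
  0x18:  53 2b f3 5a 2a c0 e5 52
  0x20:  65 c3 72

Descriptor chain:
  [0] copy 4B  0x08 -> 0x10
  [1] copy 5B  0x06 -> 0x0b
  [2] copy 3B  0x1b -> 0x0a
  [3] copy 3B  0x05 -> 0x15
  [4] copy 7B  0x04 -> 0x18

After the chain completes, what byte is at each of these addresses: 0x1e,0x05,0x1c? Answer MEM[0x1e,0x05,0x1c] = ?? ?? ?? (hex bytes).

MEM[0x1e,0x05,0x1c] = 5a 3c 9f

[0] 0x08->0x10 len=4 : 9f a0 a5 e0
[1] 0x06->0x0b len=5 : 03 1c 9f a0 a5
[2] 0x1b->0x0a len=3 : 5a 2a c0
[3] 0x05->0x15 len=3 : 3c 03 1c
[4] 0x04->0x18 len=7 : 3e 3c 03 1c 9f a0 5a
query mem[0x1e]=0x5a, mem[0x05]=0x3c, mem[0x1c]=0x9f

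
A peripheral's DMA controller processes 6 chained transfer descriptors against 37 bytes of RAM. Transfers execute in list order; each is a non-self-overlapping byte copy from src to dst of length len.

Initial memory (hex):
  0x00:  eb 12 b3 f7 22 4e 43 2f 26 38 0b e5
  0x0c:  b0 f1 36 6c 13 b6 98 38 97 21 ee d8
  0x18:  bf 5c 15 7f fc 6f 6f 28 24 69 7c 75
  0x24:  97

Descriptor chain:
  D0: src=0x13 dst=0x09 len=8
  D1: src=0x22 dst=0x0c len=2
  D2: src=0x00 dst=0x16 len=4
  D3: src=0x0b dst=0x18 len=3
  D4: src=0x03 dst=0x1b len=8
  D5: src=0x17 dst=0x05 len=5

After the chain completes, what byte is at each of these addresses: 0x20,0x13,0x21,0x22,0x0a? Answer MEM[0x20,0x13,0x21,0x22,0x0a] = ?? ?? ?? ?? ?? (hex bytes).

D0: mem[0x09..0x10] <- [38 97 21 ee d8 bf 5c 15]
D1: mem[0x0c..0x0d] <- [7c 75]
D2: mem[0x16..0x19] <- [eb 12 b3 f7]
D3: mem[0x18..0x1a] <- [21 7c 75]
D4: mem[0x1b..0x22] <- [f7 22 4e 43 2f 26 38 97]
D5: mem[0x05..0x09] <- [12 21 7c 75 f7]
query mem[0x20]=0x26, mem[0x13]=0x38, mem[0x21]=0x38, mem[0x22]=0x97, mem[0x0a]=0x97

MEM[0x20,0x13,0x21,0x22,0x0a] = 26 38 38 97 97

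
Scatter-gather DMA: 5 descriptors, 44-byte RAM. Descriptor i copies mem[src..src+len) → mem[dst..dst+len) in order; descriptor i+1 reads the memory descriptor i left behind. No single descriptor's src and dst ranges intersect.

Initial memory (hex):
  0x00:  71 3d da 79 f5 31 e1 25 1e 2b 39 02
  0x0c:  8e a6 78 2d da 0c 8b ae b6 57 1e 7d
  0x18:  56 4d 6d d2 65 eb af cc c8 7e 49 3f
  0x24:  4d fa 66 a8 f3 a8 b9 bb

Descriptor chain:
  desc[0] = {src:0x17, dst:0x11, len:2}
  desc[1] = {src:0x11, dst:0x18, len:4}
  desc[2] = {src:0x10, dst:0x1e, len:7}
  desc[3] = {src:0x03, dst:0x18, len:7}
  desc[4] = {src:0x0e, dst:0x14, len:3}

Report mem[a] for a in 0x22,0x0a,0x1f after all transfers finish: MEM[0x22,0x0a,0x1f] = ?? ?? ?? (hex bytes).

MEM[0x22,0x0a,0x1f] = b6 39 7d

[0] 0x17->0x11 len=2 : 7d 56
[1] 0x11->0x18 len=4 : 7d 56 ae b6
[2] 0x10->0x1e len=7 : da 7d 56 ae b6 57 1e
[3] 0x03->0x18 len=7 : 79 f5 31 e1 25 1e 2b
[4] 0x0e->0x14 len=3 : 78 2d da
query mem[0x22]=0xb6, mem[0x0a]=0x39, mem[0x1f]=0x7d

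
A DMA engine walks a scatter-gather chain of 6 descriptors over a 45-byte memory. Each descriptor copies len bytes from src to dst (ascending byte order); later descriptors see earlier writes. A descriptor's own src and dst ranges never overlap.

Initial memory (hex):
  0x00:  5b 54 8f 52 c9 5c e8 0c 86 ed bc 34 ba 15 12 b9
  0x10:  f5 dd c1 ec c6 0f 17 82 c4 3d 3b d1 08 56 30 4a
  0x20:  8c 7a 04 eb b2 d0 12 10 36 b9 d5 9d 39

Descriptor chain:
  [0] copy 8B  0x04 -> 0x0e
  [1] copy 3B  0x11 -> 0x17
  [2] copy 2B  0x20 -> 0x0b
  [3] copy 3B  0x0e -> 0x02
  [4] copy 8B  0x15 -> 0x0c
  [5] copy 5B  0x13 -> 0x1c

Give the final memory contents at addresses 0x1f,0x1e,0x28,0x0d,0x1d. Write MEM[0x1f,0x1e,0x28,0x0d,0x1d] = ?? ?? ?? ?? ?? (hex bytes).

MEM[0x1f,0x1e,0x28,0x0d,0x1d] = 17 34 36 17 bc

  after D0: wrote 8B at 0x0e = c95ce80c86edbc34
  after D1: wrote 3B at 0x17 = 0c86ed
  after D2: wrote 2B at 0x0b = 8c7a
  after D3: wrote 3B at 0x02 = c95ce8
  after D4: wrote 8B at 0x0c = 34170c86ed3bd108
  after D5: wrote 5B at 0x1c = 08bc34170c
query mem[0x1f]=0x17, mem[0x1e]=0x34, mem[0x28]=0x36, mem[0x0d]=0x17, mem[0x1d]=0xbc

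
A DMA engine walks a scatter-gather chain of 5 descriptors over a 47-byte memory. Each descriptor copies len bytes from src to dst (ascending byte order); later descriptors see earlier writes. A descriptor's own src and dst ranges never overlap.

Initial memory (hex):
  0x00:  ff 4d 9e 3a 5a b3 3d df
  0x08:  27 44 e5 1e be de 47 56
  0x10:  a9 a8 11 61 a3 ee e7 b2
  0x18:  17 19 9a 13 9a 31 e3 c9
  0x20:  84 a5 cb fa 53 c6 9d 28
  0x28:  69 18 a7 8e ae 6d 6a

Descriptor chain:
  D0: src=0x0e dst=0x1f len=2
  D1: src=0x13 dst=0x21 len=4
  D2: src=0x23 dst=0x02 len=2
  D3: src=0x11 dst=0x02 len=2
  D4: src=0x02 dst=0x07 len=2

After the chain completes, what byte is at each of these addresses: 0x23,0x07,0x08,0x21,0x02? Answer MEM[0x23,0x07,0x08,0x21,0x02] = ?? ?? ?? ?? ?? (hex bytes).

MEM[0x23,0x07,0x08,0x21,0x02] = ee a8 11 61 a8

#0 dst[0x1f+2] := {0x47,0x56}
#1 dst[0x21+4] := {0x61,0xa3,0xee,0xe7}
#2 dst[0x02+2] := {0xee,0xe7}
#3 dst[0x02+2] := {0xa8,0x11}
#4 dst[0x07+2] := {0xa8,0x11}
query mem[0x23]=0xee, mem[0x07]=0xa8, mem[0x08]=0x11, mem[0x21]=0x61, mem[0x02]=0xa8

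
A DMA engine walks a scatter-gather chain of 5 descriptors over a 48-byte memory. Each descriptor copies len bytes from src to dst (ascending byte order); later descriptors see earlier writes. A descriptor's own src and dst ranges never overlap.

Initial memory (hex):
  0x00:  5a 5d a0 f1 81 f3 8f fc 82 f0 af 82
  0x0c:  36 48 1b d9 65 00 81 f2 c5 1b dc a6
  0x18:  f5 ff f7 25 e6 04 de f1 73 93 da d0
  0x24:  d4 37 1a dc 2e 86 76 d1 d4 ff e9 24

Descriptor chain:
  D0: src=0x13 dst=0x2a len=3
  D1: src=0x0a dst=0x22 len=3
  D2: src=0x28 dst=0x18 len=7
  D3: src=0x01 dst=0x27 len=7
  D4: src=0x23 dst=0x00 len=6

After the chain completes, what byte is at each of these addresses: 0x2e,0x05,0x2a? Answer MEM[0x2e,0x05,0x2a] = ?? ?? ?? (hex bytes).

D0: mem[0x2a..0x2c] <- [f2 c5 1b]
D1: mem[0x22..0x24] <- [af 82 36]
D2: mem[0x18..0x1e] <- [2e 86 f2 c5 1b ff e9]
D3: mem[0x27..0x2d] <- [5d a0 f1 81 f3 8f fc]
D4: mem[0x00..0x05] <- [82 36 37 1a 5d a0]
query mem[0x2e]=0xe9, mem[0x05]=0xa0, mem[0x2a]=0x81

MEM[0x2e,0x05,0x2a] = e9 a0 81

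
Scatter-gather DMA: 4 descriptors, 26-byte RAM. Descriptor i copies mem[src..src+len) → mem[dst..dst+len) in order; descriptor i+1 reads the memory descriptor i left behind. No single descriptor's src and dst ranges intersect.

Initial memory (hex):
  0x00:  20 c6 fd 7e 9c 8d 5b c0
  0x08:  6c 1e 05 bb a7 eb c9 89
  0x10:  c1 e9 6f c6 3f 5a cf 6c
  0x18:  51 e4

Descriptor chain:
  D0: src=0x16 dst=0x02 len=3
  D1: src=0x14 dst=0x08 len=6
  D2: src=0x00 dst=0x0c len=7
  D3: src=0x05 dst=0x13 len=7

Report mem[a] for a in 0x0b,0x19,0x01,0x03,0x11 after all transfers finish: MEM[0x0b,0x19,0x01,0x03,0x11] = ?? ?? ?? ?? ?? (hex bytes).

[0] 0x16->0x02 len=3 : cf 6c 51
[1] 0x14->0x08 len=6 : 3f 5a cf 6c 51 e4
[2] 0x00->0x0c len=7 : 20 c6 cf 6c 51 8d 5b
[3] 0x05->0x13 len=7 : 8d 5b c0 3f 5a cf 6c
query mem[0x0b]=0x6c, mem[0x19]=0x6c, mem[0x01]=0xc6, mem[0x03]=0x6c, mem[0x11]=0x8d

MEM[0x0b,0x19,0x01,0x03,0x11] = 6c 6c c6 6c 8d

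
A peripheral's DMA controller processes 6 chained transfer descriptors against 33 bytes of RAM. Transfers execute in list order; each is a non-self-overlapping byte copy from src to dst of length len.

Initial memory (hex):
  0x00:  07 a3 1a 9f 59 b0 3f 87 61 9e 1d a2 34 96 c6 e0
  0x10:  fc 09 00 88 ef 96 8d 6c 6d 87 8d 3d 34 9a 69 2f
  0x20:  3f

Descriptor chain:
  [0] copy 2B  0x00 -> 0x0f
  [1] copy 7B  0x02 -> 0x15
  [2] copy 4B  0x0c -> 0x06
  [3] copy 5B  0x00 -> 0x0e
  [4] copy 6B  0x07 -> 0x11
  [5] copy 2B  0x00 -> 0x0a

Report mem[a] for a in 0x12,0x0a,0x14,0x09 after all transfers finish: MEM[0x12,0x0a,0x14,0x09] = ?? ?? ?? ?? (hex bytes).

MEM[0x12,0x0a,0x14,0x09] = c6 07 1d 07

#0 dst[0x0f+2] := {0x07,0xa3}
#1 dst[0x15+7] := {0x1a,0x9f,0x59,0xb0,0x3f,0x87,0x61}
#2 dst[0x06+4] := {0x34,0x96,0xc6,0x07}
#3 dst[0x0e+5] := {0x07,0xa3,0x1a,0x9f,0x59}
#4 dst[0x11+6] := {0x96,0xc6,0x07,0x1d,0xa2,0x34}
#5 dst[0x0a+2] := {0x07,0xa3}
query mem[0x12]=0xc6, mem[0x0a]=0x07, mem[0x14]=0x1d, mem[0x09]=0x07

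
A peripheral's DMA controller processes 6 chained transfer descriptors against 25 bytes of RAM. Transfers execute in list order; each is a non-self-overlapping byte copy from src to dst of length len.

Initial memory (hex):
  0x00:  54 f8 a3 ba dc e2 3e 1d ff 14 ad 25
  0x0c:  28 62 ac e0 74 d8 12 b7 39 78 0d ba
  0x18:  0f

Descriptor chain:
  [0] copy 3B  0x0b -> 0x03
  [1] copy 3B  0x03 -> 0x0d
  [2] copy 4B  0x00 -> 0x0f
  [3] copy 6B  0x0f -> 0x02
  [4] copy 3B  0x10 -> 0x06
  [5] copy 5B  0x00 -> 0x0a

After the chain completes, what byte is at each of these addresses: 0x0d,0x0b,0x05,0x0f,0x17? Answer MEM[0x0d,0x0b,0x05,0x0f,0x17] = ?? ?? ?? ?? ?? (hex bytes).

  after D0: wrote 3B at 0x03 = 252862
  after D1: wrote 3B at 0x0d = 252862
  after D2: wrote 4B at 0x0f = 54f8a325
  after D3: wrote 6B at 0x02 = 54f8a325b739
  after D4: wrote 3B at 0x06 = f8a325
  after D5: wrote 5B at 0x0a = 54f854f8a3
query mem[0x0d]=0xf8, mem[0x0b]=0xf8, mem[0x05]=0x25, mem[0x0f]=0x54, mem[0x17]=0xba

MEM[0x0d,0x0b,0x05,0x0f,0x17] = f8 f8 25 54 ba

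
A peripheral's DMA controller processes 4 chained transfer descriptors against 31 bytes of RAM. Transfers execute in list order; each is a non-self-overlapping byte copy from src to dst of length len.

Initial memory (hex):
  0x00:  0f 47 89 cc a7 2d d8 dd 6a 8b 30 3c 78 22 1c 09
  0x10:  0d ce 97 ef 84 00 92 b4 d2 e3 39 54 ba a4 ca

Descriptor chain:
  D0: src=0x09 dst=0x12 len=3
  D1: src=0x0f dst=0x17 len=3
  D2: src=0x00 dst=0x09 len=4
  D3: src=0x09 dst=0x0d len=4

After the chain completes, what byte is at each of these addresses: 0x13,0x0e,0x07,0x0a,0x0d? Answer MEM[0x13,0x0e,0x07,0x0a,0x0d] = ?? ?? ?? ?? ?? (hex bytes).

  after D0: wrote 3B at 0x12 = 8b303c
  after D1: wrote 3B at 0x17 = 090dce
  after D2: wrote 4B at 0x09 = 0f4789cc
  after D3: wrote 4B at 0x0d = 0f4789cc
query mem[0x13]=0x30, mem[0x0e]=0x47, mem[0x07]=0xdd, mem[0x0a]=0x47, mem[0x0d]=0x0f

MEM[0x13,0x0e,0x07,0x0a,0x0d] = 30 47 dd 47 0f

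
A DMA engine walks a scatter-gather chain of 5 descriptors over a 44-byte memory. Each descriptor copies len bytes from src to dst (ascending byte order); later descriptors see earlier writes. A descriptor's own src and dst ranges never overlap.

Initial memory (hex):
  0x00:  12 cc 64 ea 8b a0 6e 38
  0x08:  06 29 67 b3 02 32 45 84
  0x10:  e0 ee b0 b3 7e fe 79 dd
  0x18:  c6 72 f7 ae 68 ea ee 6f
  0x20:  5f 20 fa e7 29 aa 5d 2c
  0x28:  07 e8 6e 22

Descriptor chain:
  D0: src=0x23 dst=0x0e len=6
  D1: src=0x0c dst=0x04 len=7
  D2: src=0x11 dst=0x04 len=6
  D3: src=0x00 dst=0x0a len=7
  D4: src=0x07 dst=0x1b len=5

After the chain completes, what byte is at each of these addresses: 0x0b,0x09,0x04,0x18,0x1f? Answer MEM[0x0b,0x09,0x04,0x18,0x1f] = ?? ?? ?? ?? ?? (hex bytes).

  after D0: wrote 6B at 0x0e = e729aa5d2c07
  after D1: wrote 7B at 0x04 = 0232e729aa5d2c
  after D2: wrote 6B at 0x04 = 5d2c077efe79
  after D3: wrote 7B at 0x0a = 12cc64ea5d2c07
  after D4: wrote 5B at 0x1b = 7efe7912cc
query mem[0x0b]=0xcc, mem[0x09]=0x79, mem[0x04]=0x5d, mem[0x18]=0xc6, mem[0x1f]=0xcc

MEM[0x0b,0x09,0x04,0x18,0x1f] = cc 79 5d c6 cc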